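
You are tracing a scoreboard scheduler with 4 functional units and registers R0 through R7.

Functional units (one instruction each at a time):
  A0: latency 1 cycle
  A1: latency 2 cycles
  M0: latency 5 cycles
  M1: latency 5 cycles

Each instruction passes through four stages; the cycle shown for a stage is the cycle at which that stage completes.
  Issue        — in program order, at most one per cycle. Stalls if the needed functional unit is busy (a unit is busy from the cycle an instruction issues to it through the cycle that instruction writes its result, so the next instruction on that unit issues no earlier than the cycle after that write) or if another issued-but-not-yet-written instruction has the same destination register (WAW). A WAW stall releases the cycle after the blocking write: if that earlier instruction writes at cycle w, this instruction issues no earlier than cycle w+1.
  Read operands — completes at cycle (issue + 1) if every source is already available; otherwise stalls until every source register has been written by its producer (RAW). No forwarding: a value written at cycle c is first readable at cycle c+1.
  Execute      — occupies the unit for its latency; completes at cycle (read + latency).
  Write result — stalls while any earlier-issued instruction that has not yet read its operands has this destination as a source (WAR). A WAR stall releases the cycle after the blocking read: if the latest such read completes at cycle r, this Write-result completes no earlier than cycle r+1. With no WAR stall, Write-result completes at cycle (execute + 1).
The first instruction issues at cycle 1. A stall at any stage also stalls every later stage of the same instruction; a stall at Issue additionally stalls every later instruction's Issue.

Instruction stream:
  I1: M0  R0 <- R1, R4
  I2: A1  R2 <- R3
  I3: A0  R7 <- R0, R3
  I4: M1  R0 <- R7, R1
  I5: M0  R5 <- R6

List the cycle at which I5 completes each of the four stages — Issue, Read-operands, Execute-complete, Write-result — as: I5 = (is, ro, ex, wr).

c1: I1→M0
c2: I1 RO, I2→A1
c3: I2 RO, I3→A0
c5: I2 EX
c6: I2 WR R2
c7: I1 EX
c8: I1 WR R0
c9: I3 RO, I4→M1
c10: I3 EX, I5→M0
c11: I3 WR R7, I5 RO
c12: I4 RO
c16: I5 EX
c17: I4 EX, I5 WR R5
c18: I4 WR R0

I5 = (10, 11, 16, 17)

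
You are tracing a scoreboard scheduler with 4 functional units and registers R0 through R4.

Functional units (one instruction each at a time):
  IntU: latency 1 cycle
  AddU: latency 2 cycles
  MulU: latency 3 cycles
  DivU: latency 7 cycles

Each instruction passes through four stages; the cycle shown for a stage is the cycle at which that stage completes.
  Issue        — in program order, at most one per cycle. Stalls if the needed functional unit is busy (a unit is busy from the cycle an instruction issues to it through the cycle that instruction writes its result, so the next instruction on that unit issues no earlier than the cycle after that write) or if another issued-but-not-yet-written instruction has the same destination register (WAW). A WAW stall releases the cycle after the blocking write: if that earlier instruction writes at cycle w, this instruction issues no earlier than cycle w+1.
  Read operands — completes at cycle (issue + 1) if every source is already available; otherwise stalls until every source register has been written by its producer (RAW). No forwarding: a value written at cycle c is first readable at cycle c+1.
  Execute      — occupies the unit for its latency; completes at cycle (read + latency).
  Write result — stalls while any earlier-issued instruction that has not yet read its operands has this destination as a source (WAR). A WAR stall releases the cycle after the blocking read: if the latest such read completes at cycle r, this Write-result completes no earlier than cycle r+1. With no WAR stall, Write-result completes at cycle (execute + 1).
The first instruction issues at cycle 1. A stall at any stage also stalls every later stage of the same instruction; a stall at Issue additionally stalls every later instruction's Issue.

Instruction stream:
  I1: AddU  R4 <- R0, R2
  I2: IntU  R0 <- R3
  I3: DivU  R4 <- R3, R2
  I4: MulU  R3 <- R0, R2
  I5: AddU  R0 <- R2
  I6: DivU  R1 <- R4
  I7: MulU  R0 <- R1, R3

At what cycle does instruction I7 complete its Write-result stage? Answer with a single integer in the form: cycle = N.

c1: I1→AddU
c2: I1 RO | I2→IntU
c3: I2 RO
c4: I1 EX | I2 EX
c5: I1 WR R4 | I2 WR R0
c6: I3→DivU
c7: I3 RO | I4→MulU
c8: I4 RO | I5→AddU
c9: I5 RO
c11: I4 EX | I5 EX
c12: I4 WR R3 | I5 WR R0
c14: I3 EX
c15: I3 WR R4
c16: I6→DivU
c17: I6 RO | I7→MulU
c24: I6 EX
c25: I6 WR R1
c26: I7 RO
c29: I7 EX
c30: I7 WR R0

cycle = 30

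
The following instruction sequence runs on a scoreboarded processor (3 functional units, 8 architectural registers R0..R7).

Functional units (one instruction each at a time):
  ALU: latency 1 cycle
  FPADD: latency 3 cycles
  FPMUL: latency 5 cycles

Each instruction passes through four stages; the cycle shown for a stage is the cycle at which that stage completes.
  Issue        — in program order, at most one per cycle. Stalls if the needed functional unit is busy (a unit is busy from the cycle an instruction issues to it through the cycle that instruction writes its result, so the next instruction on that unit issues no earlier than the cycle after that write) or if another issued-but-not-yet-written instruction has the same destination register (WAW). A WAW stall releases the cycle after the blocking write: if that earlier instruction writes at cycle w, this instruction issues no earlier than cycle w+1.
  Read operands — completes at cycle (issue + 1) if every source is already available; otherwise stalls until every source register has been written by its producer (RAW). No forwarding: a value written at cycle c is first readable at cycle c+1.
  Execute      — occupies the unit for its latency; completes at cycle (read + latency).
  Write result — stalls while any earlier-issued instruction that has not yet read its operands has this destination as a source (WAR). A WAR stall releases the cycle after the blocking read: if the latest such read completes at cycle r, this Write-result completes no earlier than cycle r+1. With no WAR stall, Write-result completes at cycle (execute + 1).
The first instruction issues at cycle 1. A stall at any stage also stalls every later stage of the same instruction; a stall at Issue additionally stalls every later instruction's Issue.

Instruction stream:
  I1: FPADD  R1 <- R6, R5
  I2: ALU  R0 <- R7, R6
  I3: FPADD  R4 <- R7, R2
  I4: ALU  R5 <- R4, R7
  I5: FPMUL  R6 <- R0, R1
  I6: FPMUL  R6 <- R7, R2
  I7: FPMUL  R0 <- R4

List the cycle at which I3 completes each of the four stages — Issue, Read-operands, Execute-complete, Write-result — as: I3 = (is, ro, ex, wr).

c1: issue I1 (FPADD)
c2: I1 read-ops · issue I2 (ALU)
c3: I2 read-ops
c4: I2 finished on ALU
c5: I1 finished on FPADD · I2→R0
c6: I1→R1
c7: issue I3 (FPADD)
c8: I3 read-ops · issue I4 (ALU)
c9: issue I5 (FPMUL)
c10: I5 read-ops
c11: I3 finished on FPADD
c12: I3→R4
c13: I4 read-ops
c14: I4 finished on ALU
c15: I4→R5 · I5 finished on FPMUL
c16: I5→R6
c17: issue I6 (FPMUL)
c18: I6 read-ops
c23: I6 finished on FPMUL
c24: I6→R6
c25: issue I7 (FPMUL)
c26: I7 read-ops
c31: I7 finished on FPMUL
c32: I7→R0

I3 = (7, 8, 11, 12)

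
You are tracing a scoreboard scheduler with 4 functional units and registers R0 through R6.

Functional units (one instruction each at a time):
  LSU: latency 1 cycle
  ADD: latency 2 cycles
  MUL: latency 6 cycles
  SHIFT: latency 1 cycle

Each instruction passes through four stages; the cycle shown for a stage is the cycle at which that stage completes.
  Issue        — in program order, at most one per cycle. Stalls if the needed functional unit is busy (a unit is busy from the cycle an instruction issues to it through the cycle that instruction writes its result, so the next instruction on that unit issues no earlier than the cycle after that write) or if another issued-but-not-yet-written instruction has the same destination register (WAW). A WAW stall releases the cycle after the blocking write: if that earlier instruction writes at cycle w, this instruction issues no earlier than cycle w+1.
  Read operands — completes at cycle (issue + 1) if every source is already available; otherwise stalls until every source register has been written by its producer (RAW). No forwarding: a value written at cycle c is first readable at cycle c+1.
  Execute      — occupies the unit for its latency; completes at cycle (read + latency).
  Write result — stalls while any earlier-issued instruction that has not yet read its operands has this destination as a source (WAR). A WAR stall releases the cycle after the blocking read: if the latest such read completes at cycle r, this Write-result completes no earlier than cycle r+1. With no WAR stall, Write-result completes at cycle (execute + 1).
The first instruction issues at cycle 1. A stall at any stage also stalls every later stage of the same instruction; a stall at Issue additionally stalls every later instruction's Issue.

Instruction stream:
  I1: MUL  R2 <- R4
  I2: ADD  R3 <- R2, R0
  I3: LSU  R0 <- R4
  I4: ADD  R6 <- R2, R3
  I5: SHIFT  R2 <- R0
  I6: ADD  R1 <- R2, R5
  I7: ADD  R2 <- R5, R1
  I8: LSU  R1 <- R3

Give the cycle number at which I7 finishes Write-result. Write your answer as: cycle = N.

  I1 | 1 | 2 | 8 | 9
  I2 | 2 | 10 | 12 | 13   RAW R2: wait I1 write@9
  I3 | 3 | 4 | 5 | 11   WAR R0: wait I2 read@10
  I4 | 14 | 15 | 17 | 18   struct: ADD busy until I2 writes@13
  I5 | 15 | 16 | 17 | 18
  I6 | 19 | 20 | 22 | 23   struct: ADD busy until I4 writes@18
  I7 | 24 | 25 | 27 | 28   struct: ADD busy until I6 writes@23
  I8 | 25 | 26 | 27 | 28

cycle = 28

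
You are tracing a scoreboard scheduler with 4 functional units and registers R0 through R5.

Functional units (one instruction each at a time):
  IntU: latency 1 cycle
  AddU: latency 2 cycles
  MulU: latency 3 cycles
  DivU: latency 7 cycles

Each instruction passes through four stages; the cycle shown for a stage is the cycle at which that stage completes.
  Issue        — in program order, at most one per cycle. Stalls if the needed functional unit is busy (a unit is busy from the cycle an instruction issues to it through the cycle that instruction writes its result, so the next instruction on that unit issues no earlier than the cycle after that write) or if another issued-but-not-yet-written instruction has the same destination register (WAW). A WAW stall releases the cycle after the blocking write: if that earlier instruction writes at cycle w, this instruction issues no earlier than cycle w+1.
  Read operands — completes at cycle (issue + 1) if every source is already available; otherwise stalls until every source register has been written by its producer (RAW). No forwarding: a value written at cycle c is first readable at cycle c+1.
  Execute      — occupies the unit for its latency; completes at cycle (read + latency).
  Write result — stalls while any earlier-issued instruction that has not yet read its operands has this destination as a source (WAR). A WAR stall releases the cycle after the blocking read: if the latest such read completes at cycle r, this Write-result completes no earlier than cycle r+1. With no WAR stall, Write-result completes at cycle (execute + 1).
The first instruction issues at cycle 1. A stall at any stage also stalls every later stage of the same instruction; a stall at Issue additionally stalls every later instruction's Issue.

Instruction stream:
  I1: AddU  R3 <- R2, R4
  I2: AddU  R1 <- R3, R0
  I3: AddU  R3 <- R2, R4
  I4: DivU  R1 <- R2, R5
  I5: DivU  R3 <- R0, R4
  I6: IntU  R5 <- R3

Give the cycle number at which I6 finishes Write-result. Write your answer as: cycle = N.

I1  is:1  ro:2  ex:4  wr:5
I2  is:6  ro:7  ex:9  wr:10  — struct: AddU busy until I1 writes@5
I3  is:11  ro:12  ex:14  wr:15  — struct: AddU busy until I2 writes@10
I4  is:12  ro:13  ex:20  wr:21
I5  is:22  ro:23  ex:30  wr:31  — struct: DivU busy until I4 writes@21
I6  is:23  ro:32  ex:33  wr:34  — RAW R3: wait I5 write@31

cycle = 34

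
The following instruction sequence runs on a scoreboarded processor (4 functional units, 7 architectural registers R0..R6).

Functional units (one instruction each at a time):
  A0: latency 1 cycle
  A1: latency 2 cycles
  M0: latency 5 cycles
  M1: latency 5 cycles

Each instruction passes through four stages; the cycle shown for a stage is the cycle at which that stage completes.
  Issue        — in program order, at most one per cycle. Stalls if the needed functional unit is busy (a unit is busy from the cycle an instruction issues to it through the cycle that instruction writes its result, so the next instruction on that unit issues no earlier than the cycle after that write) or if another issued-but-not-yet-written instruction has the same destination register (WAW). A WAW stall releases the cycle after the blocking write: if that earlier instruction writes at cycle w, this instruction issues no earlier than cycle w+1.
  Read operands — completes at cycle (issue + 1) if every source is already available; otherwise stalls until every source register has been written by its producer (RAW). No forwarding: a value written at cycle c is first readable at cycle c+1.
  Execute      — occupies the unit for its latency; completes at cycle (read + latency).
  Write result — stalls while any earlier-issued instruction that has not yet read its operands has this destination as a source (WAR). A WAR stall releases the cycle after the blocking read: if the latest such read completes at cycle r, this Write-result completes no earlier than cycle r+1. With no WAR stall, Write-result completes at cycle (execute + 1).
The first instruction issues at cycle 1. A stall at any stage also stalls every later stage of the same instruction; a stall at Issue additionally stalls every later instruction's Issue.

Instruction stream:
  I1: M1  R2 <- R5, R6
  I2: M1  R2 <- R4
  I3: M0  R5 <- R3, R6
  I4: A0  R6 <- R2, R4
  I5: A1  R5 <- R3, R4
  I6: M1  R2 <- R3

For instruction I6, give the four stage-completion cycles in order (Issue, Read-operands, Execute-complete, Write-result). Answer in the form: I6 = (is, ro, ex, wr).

I6 = (19, 20, 25, 26)

cycle 1: I1 dispatched to M1
cycle 2: I1 operands ready
cycle 7: I1 complete
cycle 8: R2←I1
cycle 9: I2 dispatched to M1
cycle 10: I2 operands ready | I3 dispatched to M0
cycle 11: I3 operands ready | I4 dispatched to A0
cycle 15: I2 complete
cycle 16: R2←I2 | I3 complete
cycle 17: R5←I3 | I4 operands ready
cycle 18: I4 complete | I5 dispatched to A1
cycle 19: R6←I4 | I5 operands ready | I6 dispatched to M1
cycle 20: I6 operands ready
cycle 21: I5 complete
cycle 22: R5←I5
cycle 25: I6 complete
cycle 26: R2←I6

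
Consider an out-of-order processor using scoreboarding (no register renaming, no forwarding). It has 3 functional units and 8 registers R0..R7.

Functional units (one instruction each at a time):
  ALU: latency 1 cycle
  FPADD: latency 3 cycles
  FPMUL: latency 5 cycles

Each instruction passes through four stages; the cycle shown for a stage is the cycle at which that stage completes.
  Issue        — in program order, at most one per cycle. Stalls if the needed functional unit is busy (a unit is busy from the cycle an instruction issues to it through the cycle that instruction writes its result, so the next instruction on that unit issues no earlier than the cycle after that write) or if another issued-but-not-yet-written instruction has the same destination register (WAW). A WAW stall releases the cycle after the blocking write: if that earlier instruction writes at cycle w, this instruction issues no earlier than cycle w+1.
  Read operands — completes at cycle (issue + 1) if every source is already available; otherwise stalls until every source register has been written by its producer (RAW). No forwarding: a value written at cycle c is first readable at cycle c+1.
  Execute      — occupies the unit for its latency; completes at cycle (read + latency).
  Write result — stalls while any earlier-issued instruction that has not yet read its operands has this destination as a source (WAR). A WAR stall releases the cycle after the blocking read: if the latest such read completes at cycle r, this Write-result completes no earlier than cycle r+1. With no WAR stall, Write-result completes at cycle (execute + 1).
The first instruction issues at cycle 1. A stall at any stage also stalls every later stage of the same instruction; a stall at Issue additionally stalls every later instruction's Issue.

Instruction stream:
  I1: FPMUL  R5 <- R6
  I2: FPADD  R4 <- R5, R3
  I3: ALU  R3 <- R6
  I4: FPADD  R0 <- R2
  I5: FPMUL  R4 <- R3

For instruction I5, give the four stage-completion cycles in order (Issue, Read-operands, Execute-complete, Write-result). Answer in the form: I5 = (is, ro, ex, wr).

I5 = (15, 16, 21, 22)

[I1] 1/2/7/8
[I2] 2/9/12/13  (RAW R5: wait I1 write@8)
[I3] 3/4/5/10  (WAR R3: wait I2 read@9)
[I4] 14/15/18/19  (struct: FPADD busy until I2 writes@13)
[I5] 15/16/21/22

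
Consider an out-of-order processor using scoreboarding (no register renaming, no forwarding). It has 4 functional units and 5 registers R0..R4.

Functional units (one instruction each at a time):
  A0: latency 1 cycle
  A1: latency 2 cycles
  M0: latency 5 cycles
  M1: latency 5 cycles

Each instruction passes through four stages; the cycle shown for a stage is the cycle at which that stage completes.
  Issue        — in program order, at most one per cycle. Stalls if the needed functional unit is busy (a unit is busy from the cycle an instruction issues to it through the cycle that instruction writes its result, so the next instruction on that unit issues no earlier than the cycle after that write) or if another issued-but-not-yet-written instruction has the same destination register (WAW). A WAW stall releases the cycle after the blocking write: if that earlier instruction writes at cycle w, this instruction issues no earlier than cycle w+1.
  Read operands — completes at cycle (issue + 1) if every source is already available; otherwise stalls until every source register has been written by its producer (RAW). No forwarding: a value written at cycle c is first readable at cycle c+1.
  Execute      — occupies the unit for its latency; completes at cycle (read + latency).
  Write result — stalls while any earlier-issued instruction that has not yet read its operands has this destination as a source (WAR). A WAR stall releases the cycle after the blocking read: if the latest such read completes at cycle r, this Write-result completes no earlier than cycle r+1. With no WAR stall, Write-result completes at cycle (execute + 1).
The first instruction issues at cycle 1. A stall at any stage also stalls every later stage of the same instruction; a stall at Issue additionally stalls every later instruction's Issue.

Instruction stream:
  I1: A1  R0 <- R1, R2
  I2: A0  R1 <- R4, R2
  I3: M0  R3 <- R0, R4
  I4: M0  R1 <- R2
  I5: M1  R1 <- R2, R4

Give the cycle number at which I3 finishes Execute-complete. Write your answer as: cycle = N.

cycle = 11

I1: IS=1 RO=2 EX=4 WR=5
I2: IS=2 RO=3 EX=4 WR=5
I3: IS=3 RO=6 EX=11 WR=12  [RAW R0: wait I1 write@5]
I4: IS=13 RO=14 EX=19 WR=20  [struct: M0 busy until I3 writes@12]
I5: IS=21 RO=22 EX=27 WR=28  [WAW R1: wait I4 write@20]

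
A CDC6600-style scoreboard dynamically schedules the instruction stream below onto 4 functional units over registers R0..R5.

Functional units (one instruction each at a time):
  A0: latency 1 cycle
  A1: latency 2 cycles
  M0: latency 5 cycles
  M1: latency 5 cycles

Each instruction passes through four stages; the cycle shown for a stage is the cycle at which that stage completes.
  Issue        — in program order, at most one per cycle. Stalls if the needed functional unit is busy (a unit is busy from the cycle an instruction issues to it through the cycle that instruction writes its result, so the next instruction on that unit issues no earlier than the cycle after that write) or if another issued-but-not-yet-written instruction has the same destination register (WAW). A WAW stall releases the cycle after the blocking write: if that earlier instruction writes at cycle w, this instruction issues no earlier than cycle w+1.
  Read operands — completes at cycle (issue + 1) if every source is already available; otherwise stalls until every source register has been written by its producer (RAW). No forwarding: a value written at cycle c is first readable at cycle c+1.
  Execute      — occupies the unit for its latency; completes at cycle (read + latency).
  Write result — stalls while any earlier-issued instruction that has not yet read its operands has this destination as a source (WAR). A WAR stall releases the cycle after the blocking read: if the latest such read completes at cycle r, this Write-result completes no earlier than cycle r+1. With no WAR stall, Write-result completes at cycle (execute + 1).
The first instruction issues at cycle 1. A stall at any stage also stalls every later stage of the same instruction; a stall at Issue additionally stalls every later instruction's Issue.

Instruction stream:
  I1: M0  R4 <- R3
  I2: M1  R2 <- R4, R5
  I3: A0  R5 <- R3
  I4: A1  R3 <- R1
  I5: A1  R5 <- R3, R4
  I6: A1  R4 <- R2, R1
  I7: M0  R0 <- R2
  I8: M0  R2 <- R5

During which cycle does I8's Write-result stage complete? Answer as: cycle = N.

[I1] 1/2/7/8
[I2] 2/9/14/15  (RAW R4: wait I1 write@8)
[I3] 3/4/5/10  (WAR R5: wait I2 read@9)
[I4] 4/5/7/8
[I5] 11/12/14/15  (WAW R5: wait I3 write@10)
[I6] 16/17/19/20  (struct: A1 busy until I5 writes@15)
[I7] 17/18/23/24
[I8] 25/26/31/32  (struct: M0 busy until I7 writes@24)

cycle = 32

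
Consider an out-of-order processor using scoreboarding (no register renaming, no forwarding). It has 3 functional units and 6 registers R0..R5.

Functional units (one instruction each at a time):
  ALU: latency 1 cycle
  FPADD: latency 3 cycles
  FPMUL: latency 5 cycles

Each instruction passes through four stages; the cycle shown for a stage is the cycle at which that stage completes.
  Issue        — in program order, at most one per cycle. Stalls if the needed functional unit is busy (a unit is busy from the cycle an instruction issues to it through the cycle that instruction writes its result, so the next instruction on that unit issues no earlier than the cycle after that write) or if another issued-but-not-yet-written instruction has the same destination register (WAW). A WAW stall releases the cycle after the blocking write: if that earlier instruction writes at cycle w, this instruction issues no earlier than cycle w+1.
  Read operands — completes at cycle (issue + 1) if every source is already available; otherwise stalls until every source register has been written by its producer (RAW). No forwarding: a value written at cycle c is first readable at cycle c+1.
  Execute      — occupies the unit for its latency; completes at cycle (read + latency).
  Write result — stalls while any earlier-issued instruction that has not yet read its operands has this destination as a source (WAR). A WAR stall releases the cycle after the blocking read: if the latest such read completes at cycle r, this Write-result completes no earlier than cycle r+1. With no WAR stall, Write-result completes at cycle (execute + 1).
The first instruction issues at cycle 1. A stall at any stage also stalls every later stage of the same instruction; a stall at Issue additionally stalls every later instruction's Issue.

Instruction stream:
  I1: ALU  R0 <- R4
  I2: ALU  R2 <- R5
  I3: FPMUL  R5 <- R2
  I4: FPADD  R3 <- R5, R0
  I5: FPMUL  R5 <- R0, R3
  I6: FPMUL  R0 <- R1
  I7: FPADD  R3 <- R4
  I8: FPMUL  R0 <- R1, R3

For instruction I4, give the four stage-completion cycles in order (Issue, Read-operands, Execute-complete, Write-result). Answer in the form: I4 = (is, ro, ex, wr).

t=1  I1 dispatched to ALU
t=2  I1 operands ready
t=3  I1 complete
t=4  R0←I1
t=5  I2 dispatched to ALU
t=6  I2 operands ready, I3 dispatched to FPMUL
t=7  I2 complete, I4 dispatched to FPADD
t=8  R2←I2
t=9  I3 operands ready
t=14  I3 complete
t=15  R5←I3
t=16  I4 operands ready, I5 dispatched to FPMUL
t=19  I4 complete
t=20  R3←I4
t=21  I5 operands ready
t=26  I5 complete
t=27  R5←I5
t=28  I6 dispatched to FPMUL
t=29  I6 operands ready, I7 dispatched to FPADD
t=30  I7 operands ready
t=33  I7 complete
t=34  I6 complete, R3←I7
t=35  R0←I6
t=36  I8 dispatched to FPMUL
t=37  I8 operands ready
t=42  I8 complete
t=43  R0←I8

I4 = (7, 16, 19, 20)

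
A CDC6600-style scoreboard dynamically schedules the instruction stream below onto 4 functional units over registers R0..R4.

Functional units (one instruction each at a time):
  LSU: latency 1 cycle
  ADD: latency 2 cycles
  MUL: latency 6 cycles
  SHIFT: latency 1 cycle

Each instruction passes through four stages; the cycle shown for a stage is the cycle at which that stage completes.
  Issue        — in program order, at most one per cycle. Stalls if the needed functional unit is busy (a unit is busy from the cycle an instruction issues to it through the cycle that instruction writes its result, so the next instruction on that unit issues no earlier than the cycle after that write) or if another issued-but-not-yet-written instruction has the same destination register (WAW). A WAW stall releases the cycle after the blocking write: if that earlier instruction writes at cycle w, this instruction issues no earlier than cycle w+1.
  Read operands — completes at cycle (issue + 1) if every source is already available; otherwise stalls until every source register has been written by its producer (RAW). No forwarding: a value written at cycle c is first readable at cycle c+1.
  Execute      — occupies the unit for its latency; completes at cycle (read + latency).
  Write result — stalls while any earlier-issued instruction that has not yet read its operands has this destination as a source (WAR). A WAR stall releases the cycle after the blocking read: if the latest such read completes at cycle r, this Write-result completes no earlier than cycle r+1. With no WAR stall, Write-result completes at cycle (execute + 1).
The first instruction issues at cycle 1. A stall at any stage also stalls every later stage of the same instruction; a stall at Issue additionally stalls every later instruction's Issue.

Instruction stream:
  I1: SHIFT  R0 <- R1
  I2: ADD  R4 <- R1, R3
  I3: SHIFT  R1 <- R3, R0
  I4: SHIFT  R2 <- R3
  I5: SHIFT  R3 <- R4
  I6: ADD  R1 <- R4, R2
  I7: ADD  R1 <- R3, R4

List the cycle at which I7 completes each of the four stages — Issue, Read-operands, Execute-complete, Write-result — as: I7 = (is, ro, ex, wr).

[1] issue I1 (SHIFT)
[2] I1 read-ops | issue I2 (ADD)
[3] I1 finished on SHIFT | I2 read-ops
[4] I1→R0
[5] I2 finished on ADD | issue I3 (SHIFT)
[6] I2→R4 | I3 read-ops
[7] I3 finished on SHIFT
[8] I3→R1
[9] issue I4 (SHIFT)
[10] I4 read-ops
[11] I4 finished on SHIFT
[12] I4→R2
[13] issue I5 (SHIFT)
[14] I5 read-ops | issue I6 (ADD)
[15] I5 finished on SHIFT | I6 read-ops
[16] I5→R3
[17] I6 finished on ADD
[18] I6→R1
[19] issue I7 (ADD)
[20] I7 read-ops
[22] I7 finished on ADD
[23] I7→R1

I7 = (19, 20, 22, 23)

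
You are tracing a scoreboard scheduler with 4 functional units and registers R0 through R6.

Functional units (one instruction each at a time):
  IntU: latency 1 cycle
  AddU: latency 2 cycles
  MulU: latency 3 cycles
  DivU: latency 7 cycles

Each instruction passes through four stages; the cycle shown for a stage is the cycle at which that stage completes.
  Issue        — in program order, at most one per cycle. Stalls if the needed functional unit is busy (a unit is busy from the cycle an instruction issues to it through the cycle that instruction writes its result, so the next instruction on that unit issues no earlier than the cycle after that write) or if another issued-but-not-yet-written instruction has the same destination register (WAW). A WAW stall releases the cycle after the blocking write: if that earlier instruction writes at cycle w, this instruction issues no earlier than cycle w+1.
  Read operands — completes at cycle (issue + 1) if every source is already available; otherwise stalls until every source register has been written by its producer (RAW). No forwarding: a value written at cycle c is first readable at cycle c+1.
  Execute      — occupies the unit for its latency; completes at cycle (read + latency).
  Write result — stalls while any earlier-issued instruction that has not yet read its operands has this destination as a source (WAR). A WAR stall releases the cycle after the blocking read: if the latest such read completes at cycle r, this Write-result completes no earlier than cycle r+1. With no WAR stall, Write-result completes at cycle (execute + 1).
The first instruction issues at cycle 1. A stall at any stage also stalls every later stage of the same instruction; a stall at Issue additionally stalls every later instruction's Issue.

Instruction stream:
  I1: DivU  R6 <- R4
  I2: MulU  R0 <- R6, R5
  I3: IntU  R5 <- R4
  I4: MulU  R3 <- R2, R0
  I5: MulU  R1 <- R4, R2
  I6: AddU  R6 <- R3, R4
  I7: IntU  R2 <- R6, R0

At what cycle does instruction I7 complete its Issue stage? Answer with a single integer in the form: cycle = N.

cycle = 24

I1 -> (1, 2, 9, 10)
I2 -> (2, 11, 14, 15)  // RAW R6: wait I1 write@10
I3 -> (3, 4, 5, 12)  // WAR R5: wait I2 read@11
I4 -> (16, 17, 20, 21)  // struct: MulU busy until I2 writes@15
I5 -> (22, 23, 26, 27)  // struct: MulU busy until I4 writes@21
I6 -> (23, 24, 26, 27)
I7 -> (24, 28, 29, 30)  // RAW R6: wait I6 write@27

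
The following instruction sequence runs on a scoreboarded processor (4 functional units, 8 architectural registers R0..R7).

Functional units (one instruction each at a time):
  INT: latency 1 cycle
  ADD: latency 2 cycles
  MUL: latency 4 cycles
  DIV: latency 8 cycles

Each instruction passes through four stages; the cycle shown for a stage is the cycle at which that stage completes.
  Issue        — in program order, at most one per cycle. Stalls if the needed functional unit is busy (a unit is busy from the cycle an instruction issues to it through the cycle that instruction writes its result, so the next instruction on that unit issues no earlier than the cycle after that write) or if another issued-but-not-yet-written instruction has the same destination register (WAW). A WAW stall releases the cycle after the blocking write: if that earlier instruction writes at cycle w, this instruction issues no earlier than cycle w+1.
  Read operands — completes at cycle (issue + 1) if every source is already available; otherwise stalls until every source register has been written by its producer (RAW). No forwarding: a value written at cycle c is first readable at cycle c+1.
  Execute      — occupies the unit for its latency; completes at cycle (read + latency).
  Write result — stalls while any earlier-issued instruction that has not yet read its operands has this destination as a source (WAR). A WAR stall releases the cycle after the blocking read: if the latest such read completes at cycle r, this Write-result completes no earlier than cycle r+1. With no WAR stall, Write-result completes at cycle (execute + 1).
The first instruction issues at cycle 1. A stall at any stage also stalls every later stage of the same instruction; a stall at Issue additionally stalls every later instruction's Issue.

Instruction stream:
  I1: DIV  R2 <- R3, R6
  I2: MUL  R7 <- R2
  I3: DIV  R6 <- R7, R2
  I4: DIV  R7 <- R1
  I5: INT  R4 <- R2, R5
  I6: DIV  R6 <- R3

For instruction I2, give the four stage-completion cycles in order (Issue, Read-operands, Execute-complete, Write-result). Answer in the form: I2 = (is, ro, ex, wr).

cycle 1: issue I1 (DIV)
cycle 2: I1 read-ops; issue I2 (MUL)
cycle 10: I1 finished on DIV
cycle 11: I1→R2
cycle 12: I2 read-ops; issue I3 (DIV)
cycle 16: I2 finished on MUL
cycle 17: I2→R7
cycle 18: I3 read-ops
cycle 26: I3 finished on DIV
cycle 27: I3→R6
cycle 28: issue I4 (DIV)
cycle 29: I4 read-ops; issue I5 (INT)
cycle 30: I5 read-ops
cycle 31: I5 finished on INT
cycle 32: I5→R4
cycle 37: I4 finished on DIV
cycle 38: I4→R7
cycle 39: issue I6 (DIV)
cycle 40: I6 read-ops
cycle 48: I6 finished on DIV
cycle 49: I6→R6

I2 = (2, 12, 16, 17)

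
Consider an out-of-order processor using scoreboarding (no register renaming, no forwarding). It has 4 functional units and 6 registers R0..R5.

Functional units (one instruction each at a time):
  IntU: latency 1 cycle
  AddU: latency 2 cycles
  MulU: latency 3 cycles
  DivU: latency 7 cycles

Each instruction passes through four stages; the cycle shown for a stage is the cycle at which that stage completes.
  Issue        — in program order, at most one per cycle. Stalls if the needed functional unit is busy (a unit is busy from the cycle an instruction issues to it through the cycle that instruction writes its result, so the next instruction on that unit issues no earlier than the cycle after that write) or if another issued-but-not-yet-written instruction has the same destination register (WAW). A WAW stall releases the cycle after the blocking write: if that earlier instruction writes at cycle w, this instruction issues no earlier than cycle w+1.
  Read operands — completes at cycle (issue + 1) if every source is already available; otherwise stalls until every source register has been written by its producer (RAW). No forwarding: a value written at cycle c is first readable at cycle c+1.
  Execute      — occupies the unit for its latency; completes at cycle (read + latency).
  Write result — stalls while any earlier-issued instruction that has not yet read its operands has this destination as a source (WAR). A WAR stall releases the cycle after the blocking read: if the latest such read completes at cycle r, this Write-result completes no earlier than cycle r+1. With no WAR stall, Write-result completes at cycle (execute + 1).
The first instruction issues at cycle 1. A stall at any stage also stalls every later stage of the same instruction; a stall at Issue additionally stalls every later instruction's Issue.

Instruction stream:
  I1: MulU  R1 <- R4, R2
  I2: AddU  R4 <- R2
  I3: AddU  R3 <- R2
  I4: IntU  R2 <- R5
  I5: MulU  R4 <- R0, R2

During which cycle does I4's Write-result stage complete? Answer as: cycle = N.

cycle = 11

I1: IS=1 RO=2 EX=5 WR=6
I2: IS=2 RO=3 EX=5 WR=6
I3: IS=7 RO=8 EX=10 WR=11  [struct: AddU busy until I2 writes@6]
I4: IS=8 RO=9 EX=10 WR=11
I5: IS=9 RO=12 EX=15 WR=16  [RAW R2: wait I4 write@11]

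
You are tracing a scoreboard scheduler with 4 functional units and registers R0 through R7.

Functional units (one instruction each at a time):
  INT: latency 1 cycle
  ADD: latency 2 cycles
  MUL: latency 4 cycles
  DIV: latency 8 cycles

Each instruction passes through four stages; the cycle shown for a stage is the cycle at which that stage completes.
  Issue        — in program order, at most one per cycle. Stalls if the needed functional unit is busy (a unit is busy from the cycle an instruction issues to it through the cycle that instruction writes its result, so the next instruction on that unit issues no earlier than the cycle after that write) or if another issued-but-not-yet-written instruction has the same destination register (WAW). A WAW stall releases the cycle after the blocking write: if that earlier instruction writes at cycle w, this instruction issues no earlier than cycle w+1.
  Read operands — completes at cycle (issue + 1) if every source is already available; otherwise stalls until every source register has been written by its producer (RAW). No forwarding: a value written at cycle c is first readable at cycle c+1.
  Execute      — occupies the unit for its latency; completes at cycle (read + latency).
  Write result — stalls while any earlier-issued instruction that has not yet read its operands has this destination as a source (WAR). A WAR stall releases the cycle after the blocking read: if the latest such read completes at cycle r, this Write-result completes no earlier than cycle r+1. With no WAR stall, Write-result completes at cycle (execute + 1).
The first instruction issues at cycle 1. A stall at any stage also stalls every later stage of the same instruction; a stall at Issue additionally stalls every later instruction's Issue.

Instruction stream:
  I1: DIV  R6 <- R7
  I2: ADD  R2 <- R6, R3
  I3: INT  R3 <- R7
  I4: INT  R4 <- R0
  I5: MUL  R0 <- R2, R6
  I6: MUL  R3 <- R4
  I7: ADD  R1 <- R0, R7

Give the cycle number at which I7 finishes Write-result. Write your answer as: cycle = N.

c1: issue I1 (DIV)
c2: I1 read-ops | issue I2 (ADD)
c3: issue I3 (INT)
c4: I3 read-ops
c5: I3 finished on INT
c10: I1 finished on DIV
c11: I1→R6
c12: I2 read-ops
c13: I3→R3
c14: I2 finished on ADD | issue I4 (INT)
c15: I2→R2 | I4 read-ops | issue I5 (MUL)
c16: I4 finished on INT | I5 read-ops
c17: I4→R4
c20: I5 finished on MUL
c21: I5→R0
c22: issue I6 (MUL)
c23: I6 read-ops | issue I7 (ADD)
c24: I7 read-ops
c26: I7 finished on ADD
c27: I6 finished on MUL | I7→R1
c28: I6→R3

cycle = 27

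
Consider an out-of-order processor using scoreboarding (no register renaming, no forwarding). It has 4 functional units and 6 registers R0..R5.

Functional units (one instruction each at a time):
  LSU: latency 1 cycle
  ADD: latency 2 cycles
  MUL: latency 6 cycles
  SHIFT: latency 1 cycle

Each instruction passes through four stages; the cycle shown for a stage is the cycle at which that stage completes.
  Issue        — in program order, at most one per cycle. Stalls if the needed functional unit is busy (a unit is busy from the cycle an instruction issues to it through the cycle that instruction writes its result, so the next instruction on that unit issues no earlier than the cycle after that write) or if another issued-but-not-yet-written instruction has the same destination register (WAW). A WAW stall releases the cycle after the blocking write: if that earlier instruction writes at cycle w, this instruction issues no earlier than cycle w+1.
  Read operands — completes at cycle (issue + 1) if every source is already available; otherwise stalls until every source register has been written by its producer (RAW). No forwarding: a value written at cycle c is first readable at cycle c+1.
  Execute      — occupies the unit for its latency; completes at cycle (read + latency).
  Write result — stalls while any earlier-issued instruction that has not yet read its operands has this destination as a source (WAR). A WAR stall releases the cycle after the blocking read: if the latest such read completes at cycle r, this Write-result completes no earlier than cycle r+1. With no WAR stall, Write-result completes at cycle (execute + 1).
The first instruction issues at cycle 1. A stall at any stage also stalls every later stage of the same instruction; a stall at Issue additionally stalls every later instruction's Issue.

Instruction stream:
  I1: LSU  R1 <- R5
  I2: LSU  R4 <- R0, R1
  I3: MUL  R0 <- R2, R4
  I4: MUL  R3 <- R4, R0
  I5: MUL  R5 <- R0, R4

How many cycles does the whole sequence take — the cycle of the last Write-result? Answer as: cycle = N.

cycle = 34

1) issue 1, read 2, done 3, write 4
2) issue 5, read 6, done 7, write 8  <struct: LSU busy until I1 writes@4>
3) issue 6, read 9, done 15, write 16  <RAW R4: wait I2 write@8>
4) issue 17, read 18, done 24, write 25  <struct: MUL busy until I3 writes@16>
5) issue 26, read 27, done 33, write 34  <struct: MUL busy until I4 writes@25>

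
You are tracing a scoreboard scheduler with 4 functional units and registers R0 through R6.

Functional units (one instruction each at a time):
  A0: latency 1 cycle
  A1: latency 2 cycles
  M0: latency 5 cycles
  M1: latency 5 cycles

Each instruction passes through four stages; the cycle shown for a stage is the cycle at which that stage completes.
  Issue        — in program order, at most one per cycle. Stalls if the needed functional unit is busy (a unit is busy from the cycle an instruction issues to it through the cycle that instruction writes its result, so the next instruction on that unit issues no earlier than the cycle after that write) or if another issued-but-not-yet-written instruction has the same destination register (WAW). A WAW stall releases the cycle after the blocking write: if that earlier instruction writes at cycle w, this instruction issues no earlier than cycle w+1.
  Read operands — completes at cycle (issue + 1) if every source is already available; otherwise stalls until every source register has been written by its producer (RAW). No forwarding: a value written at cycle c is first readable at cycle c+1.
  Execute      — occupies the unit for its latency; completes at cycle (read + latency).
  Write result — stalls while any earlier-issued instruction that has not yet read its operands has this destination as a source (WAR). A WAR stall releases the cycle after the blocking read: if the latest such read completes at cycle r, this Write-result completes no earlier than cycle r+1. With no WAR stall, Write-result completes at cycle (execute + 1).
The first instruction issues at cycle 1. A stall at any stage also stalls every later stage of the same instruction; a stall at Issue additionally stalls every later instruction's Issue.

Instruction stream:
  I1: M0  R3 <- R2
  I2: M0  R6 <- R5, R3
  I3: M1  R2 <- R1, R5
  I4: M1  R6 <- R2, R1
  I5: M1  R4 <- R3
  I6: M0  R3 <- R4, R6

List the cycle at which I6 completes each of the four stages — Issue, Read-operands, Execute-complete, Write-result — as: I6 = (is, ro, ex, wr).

t=1  I1→M0
t=2  I1 RO
t=7  I1 EX
t=8  I1 WR R3
t=9  I2→M0
t=10  I2 RO · I3→M1
t=11  I3 RO
t=15  I2 EX
t=16  I2 WR R6 · I3 EX
t=17  I3 WR R2
t=18  I4→M1
t=19  I4 RO
t=24  I4 EX
t=25  I4 WR R6
t=26  I5→M1
t=27  I5 RO · I6→M0
t=32  I5 EX
t=33  I5 WR R4
t=34  I6 RO
t=39  I6 EX
t=40  I6 WR R3

I6 = (27, 34, 39, 40)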